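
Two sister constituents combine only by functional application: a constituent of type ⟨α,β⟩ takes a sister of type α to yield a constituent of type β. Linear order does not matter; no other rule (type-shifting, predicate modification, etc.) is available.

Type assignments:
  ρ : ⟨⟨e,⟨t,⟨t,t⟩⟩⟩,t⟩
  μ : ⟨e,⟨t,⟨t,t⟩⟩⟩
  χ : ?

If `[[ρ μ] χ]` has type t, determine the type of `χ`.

For [[ρ μ] χ] to have type t with [ρ μ] of type t, χ must be the function: χ : ⟨t,t⟩.

⟨t,t⟩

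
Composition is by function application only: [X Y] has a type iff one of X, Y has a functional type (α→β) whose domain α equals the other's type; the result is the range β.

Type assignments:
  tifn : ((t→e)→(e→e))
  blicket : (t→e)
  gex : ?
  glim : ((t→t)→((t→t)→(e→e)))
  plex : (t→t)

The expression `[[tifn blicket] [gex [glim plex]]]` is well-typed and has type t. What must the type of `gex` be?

(((t→t)→(e→e))→((e→e)→t))

[[tifn blicket] [gex [glim plex]]] must have type t. The sister [tifn blicket] has type (e→e); that is not a function onto t, so [gex [glim plex]] must be the functor, of type ((e→e)→t).
[gex [glim plex]] must have type ((e→e)→t). The sister [glim plex] has type ((t→t)→(e→e)); that is not a function onto ((e→e)→t), so gex must be the functor, of type (((t→t)→(e→e))→((e→e)→t)).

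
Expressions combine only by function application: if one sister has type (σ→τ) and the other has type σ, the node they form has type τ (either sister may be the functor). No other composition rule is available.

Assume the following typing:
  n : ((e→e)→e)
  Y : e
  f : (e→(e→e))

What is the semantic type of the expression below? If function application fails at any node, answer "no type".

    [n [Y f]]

[Y f]: functor f : (e→(e→e)), argument Y : e; result (e→e).
[n [Y f]]: functor n : ((e→e)→e), argument [Y f] : (e→e); result e.

e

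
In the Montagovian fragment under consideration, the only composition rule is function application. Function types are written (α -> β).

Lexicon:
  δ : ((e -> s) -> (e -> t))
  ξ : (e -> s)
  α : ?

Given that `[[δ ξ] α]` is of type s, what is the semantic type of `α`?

((e -> t) -> s)

At [[δ ξ] α] (required: s): [δ ξ] is (e -> t), which is not a function with range s; hence α is the functor — type ((e -> t) -> s).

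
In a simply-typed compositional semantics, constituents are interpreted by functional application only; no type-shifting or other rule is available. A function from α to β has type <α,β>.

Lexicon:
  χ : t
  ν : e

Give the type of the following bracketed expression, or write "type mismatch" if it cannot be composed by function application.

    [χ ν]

type mismatch

At [χ ν]: neither t nor e can take the other as argument; the node is ill-typed.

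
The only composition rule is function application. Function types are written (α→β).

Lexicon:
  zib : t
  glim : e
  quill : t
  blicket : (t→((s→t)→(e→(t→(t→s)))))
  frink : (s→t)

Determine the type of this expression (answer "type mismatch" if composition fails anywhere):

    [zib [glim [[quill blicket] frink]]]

(t→s)

[quill blicket] — blicket of type (t→((s→t)→(e→(t→(t→s))))) combines with quill of type t: type ((s→t)→(e→(t→(t→s)))).
[[quill blicket] frink] — [quill blicket] of type ((s→t)→(e→(t→(t→s)))) combines with frink of type (s→t): type (e→(t→(t→s))).
[glim [[quill blicket] frink]] — [[quill blicket] frink] of type (e→(t→(t→s))) combines with glim of type e: type (t→(t→s)).
[zib [glim [[quill blicket] frink]]] — [glim [[quill blicket] frink]] of type (t→(t→s)) combines with zib of type t: type (t→s).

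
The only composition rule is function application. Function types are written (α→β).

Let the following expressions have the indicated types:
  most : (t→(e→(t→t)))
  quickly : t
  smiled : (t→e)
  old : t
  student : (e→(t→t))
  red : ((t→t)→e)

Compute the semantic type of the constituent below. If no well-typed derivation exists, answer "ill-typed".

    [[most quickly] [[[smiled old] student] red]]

(t→t)

[most quickly] — most of type (t→(e→(t→t))) combines with quickly of type t: type (e→(t→t)).
[smiled old] — smiled of type (t→e) combines with old of type t: type e.
[[smiled old] student] — student of type (e→(t→t)) combines with [smiled old] of type e: type (t→t).
[[[smiled old] student] red] — red of type ((t→t)→e) combines with [[smiled old] student] of type (t→t): type e.
[[most quickly] [[[smiled old] student] red]] — [most quickly] of type (e→(t→t)) combines with [[[smiled old] student] red] of type e: type (t→t).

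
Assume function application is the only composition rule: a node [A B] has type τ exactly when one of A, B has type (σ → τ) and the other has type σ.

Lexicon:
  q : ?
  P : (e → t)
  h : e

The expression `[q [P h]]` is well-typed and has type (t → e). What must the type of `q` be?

At [q [P h]] (required: (t → e)): [P h] is t, which is not a function with range (t → e); hence q is the functor — type (t → (t → e)).

(t → (t → e))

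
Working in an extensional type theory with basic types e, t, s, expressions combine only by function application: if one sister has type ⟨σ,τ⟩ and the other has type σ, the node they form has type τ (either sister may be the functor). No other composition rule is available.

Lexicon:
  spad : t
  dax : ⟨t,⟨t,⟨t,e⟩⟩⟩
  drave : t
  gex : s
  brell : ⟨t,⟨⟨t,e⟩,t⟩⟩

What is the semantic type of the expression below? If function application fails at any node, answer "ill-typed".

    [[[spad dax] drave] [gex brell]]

[spad dax]: dax is ⟨t,⟨t,⟨t,e⟩⟩⟩, spad is t; result ⟨t,⟨t,e⟩⟩.
[[spad dax] drave]: [spad dax] is ⟨t,⟨t,e⟩⟩, drave is t; result ⟨t,e⟩.
[gex brell]: s with ⟨t,⟨⟨t,e⟩,t⟩⟩ — neither is a function whose domain matches the other; composition fails here.

ill-typed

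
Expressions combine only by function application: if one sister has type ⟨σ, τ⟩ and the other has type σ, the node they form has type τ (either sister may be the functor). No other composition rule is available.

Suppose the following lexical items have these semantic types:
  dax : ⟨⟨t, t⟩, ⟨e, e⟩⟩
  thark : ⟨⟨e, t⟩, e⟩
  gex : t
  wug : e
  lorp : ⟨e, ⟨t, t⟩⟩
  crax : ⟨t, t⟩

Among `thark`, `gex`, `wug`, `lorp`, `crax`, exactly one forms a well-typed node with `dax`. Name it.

thark : ⟨⟨e, t⟩, e⟩ — dax needs ⟨t, t⟩; thark needs ⟨e, t⟩; neither fits.
gex : t — dax needs ⟨t, t⟩; gex needs nothing (atomic); neither fits.
wug : e — dax needs ⟨t, t⟩; wug needs nothing (atomic); neither fits.
lorp : ⟨e, ⟨t, t⟩⟩ — dax needs ⟨t, t⟩; lorp needs e; neither fits.
crax — combines: dax : ⟨⟨t, t⟩, ⟨e, e⟩⟩ takes crax : ⟨t, t⟩ as argument, giving ⟨e, e⟩.

crax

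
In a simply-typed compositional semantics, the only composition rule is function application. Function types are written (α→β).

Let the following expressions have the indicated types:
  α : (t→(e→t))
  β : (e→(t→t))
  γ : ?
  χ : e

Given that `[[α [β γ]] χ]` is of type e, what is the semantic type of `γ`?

For [[α [β γ]] χ] to have type e with χ of type e, [α [β γ]] must be the function: [α [β γ]] : (e→e).
For [α [β γ]] to have type (e→e) with α of type (t→(e→t)), [β γ] must be the function: [β γ] : ((t→(e→t))→(e→e)).
For [β γ] to have type ((t→(e→t))→(e→e)) with β of type (e→(t→t)), γ must be the function: γ : ((e→(t→t))→((t→(e→t))→(e→e))).

((e→(t→t))→((t→(e→t))→(e→e)))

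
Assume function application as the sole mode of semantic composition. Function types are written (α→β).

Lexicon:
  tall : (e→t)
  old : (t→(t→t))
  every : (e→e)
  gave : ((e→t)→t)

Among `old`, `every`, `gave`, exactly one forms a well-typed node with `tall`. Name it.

old : (t→(t→t)) — does not combine with tall.
every : (e→e) — does not combine with tall.
gave — combines: gave : ((e→t)→t) takes tall : (e→t) as argument, giving t.

gave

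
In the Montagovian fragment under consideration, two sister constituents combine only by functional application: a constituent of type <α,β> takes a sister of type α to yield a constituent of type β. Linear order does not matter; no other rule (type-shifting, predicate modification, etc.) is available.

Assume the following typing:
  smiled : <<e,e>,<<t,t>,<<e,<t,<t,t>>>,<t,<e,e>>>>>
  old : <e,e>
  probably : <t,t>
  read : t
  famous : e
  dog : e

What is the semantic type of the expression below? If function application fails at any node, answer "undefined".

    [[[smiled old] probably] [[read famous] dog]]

[smiled old]: smiled is <<e,e>,<<t,t>,<<e,<t,<t,t>>>,<t,<e,e>>>>>, old is <e,e>; result <<t,t>,<<e,<t,<t,t>>>,<t,<e,e>>>>.
[[smiled old] probably]: [smiled old] is <<t,t>,<<e,<t,<t,t>>>,<t,<e,e>>>>, probably is <t,t>; result <<e,<t,<t,t>>>,<t,<e,e>>>.
[read famous]: t with e — neither is a function whose domain matches the other; composition fails here.

undefined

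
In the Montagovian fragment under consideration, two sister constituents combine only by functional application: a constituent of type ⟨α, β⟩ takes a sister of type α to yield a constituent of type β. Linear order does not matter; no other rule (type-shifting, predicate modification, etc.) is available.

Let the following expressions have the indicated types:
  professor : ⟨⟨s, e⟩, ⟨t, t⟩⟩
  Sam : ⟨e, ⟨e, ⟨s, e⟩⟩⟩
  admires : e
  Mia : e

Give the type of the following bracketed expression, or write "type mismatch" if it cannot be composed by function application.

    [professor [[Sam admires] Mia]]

⟨t, t⟩

[Sam admires]: Sam is ⟨e, ⟨e, ⟨s, e⟩⟩⟩, admires is e; result ⟨e, ⟨s, e⟩⟩.
[[Sam admires] Mia]: [Sam admires] is ⟨e, ⟨s, e⟩⟩, Mia is e; result ⟨s, e⟩.
[professor [[Sam admires] Mia]]: professor is ⟨⟨s, e⟩, ⟨t, t⟩⟩, [[Sam admires] Mia] is ⟨s, e⟩; result ⟨t, t⟩.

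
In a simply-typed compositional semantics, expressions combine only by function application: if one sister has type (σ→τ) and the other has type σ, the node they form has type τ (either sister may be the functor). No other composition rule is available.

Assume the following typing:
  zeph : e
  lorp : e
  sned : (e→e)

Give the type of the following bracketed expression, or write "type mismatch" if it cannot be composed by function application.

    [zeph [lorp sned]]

type mismatch

[lorp sned]: functor sned : (e→e), argument lorp : e; result e.
[zeph [lorp sned]]: e with e — neither is a function whose domain matches the other; composition fails here.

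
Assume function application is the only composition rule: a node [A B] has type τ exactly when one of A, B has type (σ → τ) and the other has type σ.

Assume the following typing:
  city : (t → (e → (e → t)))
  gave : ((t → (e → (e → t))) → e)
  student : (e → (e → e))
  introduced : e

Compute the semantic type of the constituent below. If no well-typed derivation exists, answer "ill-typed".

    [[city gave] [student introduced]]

[city gave]: functor gave : ((t → (e → (e → t))) → e), argument city : (t → (e → (e → t))); result e.
[student introduced]: functor student : (e → (e → e)), argument introduced : e; result (e → e).
[[city gave] [student introduced]]: functor [student introduced] : (e → e), argument [city gave] : e; result e.

e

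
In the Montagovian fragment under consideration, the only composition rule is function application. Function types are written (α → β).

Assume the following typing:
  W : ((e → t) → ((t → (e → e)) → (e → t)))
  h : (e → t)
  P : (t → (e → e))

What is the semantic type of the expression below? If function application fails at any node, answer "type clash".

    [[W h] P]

(e → t)

[W h]: functor W : ((e → t) → ((t → (e → e)) → (e → t))), argument h : (e → t); result ((t → (e → e)) → (e → t)).
[[W h] P]: functor [W h] : ((t → (e → e)) → (e → t)), argument P : (t → (e → e)); result (e → t).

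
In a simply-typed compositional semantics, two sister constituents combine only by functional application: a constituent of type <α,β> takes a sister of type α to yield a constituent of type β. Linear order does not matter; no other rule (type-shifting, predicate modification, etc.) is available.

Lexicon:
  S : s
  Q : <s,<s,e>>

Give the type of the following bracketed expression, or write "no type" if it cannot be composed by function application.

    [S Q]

<s,e>

[S Q] — Q of type <s,<s,e>> combines with S of type s: type <s,e>.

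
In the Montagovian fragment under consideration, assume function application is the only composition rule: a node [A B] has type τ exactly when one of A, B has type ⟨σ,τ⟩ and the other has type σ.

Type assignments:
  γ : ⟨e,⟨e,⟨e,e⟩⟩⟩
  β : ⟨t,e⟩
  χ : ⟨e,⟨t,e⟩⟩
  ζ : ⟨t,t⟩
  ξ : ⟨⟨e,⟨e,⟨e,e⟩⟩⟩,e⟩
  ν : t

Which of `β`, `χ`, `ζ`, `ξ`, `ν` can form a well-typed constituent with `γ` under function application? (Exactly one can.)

ξ

β : ⟨t,e⟩ — neither side's domain matches the other.
χ : ⟨e,⟨t,e⟩⟩ — neither side's domain matches the other.
ζ : ⟨t,t⟩ — neither side's domain matches the other.
ξ — combines: ξ : ⟨⟨e,⟨e,⟨e,e⟩⟩⟩,e⟩ takes γ : ⟨e,⟨e,⟨e,e⟩⟩⟩ as argument, giving e.
ν : t — neither side's domain matches the other.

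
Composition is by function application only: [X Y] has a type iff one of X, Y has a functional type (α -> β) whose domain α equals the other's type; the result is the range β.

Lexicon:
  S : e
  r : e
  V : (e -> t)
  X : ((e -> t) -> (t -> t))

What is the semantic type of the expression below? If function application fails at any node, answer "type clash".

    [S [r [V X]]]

[V X]: functor X : ((e -> t) -> (t -> t)), argument V : (e -> t); result (t -> t).
[r [V X]]: e with (t -> t) — neither is a function whose domain matches the other; composition fails here.

type clash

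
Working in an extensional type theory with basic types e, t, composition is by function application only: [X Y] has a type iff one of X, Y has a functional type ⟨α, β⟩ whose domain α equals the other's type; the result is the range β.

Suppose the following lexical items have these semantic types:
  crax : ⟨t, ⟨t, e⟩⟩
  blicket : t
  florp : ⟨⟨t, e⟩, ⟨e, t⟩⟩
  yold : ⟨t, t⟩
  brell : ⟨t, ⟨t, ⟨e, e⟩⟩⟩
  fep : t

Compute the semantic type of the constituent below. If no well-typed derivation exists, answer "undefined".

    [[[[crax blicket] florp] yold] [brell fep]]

undefined

[crax blicket]: functor crax : ⟨t, ⟨t, e⟩⟩, argument blicket : t; result ⟨t, e⟩.
[[crax blicket] florp]: functor florp : ⟨⟨t, e⟩, ⟨e, t⟩⟩, argument [crax blicket] : ⟨t, e⟩; result ⟨e, t⟩.
At [[[crax blicket] florp] yold]: neither ⟨e, t⟩ nor ⟨t, t⟩ can take the other as argument; the node is ill-typed.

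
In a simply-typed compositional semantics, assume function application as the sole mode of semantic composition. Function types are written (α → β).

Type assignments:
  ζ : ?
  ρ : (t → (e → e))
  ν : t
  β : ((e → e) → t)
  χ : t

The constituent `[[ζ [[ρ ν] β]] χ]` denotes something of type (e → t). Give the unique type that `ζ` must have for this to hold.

At [[ζ [[ρ ν] β]] χ] (required: (e → t)): χ is t, which is not a function with range (e → t); hence [ζ [[ρ ν] β]] is the functor — type (t → (e → t)).
At [ζ [[ρ ν] β]] (required: (t → (e → t))): [[ρ ν] β] is t, which is not a function with range (t → (e → t)); hence ζ is the functor — type (t → (t → (e → t))).

(t → (t → (e → t)))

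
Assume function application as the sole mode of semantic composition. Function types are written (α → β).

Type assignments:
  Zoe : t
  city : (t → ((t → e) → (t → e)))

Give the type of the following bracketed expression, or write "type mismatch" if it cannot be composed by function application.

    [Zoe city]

[Zoe city]: functor city : (t → ((t → e) → (t → e))), argument Zoe : t; result ((t → e) → (t → e)).

((t → e) → (t → e))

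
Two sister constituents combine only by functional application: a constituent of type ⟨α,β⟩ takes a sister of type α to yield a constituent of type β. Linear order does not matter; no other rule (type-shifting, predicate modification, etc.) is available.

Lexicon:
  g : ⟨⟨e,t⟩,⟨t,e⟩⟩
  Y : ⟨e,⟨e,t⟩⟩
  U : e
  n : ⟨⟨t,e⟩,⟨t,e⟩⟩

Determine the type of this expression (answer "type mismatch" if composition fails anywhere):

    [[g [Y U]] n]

⟨t,e⟩

[Y U]: Y is ⟨e,⟨e,t⟩⟩, U is e; result ⟨e,t⟩.
[g [Y U]]: g is ⟨⟨e,t⟩,⟨t,e⟩⟩, [Y U] is ⟨e,t⟩; result ⟨t,e⟩.
[[g [Y U]] n]: n is ⟨⟨t,e⟩,⟨t,e⟩⟩, [g [Y U]] is ⟨t,e⟩; result ⟨t,e⟩.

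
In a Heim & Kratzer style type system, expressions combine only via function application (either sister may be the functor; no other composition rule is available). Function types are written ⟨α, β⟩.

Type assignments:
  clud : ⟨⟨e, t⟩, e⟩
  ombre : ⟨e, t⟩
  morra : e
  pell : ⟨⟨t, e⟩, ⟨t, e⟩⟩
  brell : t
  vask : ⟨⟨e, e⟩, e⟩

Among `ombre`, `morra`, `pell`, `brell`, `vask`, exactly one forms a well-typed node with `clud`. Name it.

ombre — combines: clud : ⟨⟨e, t⟩, e⟩ takes ombre : ⟨e, t⟩ as argument, giving e.
morra : e — clud needs ⟨e, t⟩; morra needs nothing (atomic); neither fits.
pell : ⟨⟨t, e⟩, ⟨t, e⟩⟩ — clud needs ⟨e, t⟩; pell needs ⟨t, e⟩; neither fits.
brell : t — clud needs ⟨e, t⟩; brell needs nothing (atomic); neither fits.
vask : ⟨⟨e, e⟩, e⟩ — clud needs ⟨e, t⟩; vask needs ⟨e, e⟩; neither fits.

ombre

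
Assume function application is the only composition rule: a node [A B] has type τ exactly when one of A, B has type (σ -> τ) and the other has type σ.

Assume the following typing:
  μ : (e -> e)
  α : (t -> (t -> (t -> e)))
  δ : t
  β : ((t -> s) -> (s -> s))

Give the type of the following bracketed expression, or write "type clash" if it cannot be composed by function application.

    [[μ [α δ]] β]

type clash

[α δ]: functor α : (t -> (t -> (t -> e))), argument δ : t; result (t -> (t -> e)).
[μ [α δ]]: (e -> e) with (t -> (t -> e)) — neither is a function whose domain matches the other; composition fails here.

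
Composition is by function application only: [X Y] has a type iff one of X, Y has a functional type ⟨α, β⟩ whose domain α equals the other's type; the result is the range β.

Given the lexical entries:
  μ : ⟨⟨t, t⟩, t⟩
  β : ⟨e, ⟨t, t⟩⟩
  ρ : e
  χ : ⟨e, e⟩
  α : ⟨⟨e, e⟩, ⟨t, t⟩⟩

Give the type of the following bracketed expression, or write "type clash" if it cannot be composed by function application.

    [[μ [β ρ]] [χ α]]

t

[β ρ] — β of type ⟨e, ⟨t, t⟩⟩ combines with ρ of type e: type ⟨t, t⟩.
[μ [β ρ]] — μ of type ⟨⟨t, t⟩, t⟩ combines with [β ρ] of type ⟨t, t⟩: type t.
[χ α] — α of type ⟨⟨e, e⟩, ⟨t, t⟩⟩ combines with χ of type ⟨e, e⟩: type ⟨t, t⟩.
[[μ [β ρ]] [χ α]] — [χ α] of type ⟨t, t⟩ combines with [μ [β ρ]] of type t: type t.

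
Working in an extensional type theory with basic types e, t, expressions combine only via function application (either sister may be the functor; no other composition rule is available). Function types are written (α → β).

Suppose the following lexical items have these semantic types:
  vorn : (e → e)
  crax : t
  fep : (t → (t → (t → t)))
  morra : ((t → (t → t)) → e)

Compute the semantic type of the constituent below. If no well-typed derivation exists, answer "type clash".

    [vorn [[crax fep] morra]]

[crax fep]: functor fep : (t → (t → (t → t))), argument crax : t; result (t → (t → t)).
[[crax fep] morra]: functor morra : ((t → (t → t)) → e), argument [crax fep] : (t → (t → t)); result e.
[vorn [[crax fep] morra]]: functor vorn : (e → e), argument [[crax fep] morra] : e; result e.

e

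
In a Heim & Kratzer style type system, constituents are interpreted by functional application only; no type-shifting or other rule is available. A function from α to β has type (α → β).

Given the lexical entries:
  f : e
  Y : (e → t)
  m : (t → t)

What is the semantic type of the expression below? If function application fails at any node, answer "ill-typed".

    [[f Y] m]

At [f Y], Y : (e → t) takes f : e, giving t.
At [[f Y] m], m : (t → t) takes [f Y] : t, giving t.

t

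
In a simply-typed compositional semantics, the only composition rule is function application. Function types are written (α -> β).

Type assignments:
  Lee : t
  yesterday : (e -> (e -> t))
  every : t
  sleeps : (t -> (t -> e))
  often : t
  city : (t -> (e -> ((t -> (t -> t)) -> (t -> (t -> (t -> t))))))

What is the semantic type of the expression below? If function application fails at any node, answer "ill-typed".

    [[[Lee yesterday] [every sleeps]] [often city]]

ill-typed

[Lee yesterday]: t with (e -> (e -> t)) — neither is a function whose domain matches the other; composition fails here.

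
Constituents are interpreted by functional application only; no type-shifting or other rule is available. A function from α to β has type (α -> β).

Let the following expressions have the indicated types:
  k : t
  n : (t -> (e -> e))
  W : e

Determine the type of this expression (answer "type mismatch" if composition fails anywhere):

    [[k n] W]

[k n] — n of type (t -> (e -> e)) combines with k of type t: type (e -> e).
[[k n] W] — [k n] of type (e -> e) combines with W of type e: type e.

e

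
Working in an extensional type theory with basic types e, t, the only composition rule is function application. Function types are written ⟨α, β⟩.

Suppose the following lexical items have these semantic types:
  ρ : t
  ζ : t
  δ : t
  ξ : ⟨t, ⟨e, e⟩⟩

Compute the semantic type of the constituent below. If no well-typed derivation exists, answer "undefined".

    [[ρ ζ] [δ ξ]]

[ρ ζ]: t and t cannot combine by function application — type clash.

undefined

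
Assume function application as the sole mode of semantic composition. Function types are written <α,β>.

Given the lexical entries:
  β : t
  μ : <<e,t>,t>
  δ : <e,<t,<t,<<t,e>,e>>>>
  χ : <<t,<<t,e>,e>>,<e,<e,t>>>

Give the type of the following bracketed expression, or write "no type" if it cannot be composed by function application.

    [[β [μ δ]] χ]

[μ δ]: <<e,t>,t> with <e,<t,<t,<<t,e>,e>>>> — neither is a function whose domain matches the other; composition fails here.

no type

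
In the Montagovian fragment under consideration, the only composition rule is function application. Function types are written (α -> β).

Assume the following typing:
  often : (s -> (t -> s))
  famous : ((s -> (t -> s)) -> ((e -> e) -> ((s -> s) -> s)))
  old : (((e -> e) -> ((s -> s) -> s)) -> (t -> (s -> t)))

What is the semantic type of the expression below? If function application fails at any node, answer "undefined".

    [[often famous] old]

[often famous]: ((s -> (t -> s)) -> ((e -> e) -> ((s -> s) -> s))) applied to (s -> (t -> s)) yields ((e -> e) -> ((s -> s) -> s)).
[[often famous] old]: (((e -> e) -> ((s -> s) -> s)) -> (t -> (s -> t))) applied to ((e -> e) -> ((s -> s) -> s)) yields (t -> (s -> t)).

(t -> (s -> t))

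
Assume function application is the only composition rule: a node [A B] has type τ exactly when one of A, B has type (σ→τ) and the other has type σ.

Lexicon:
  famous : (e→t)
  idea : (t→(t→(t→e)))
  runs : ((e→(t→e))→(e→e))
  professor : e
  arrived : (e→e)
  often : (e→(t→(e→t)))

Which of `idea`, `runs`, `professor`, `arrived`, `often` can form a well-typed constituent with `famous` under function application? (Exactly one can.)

idea : (t→(t→(t→e))) — does not combine with famous.
runs : ((e→(t→e))→(e→e)) — does not combine with famous.
professor — combines: famous : (e→t) takes professor : e as argument, giving t.
arrived : (e→e) — does not combine with famous.
often : (e→(t→(e→t))) — does not combine with famous.

professor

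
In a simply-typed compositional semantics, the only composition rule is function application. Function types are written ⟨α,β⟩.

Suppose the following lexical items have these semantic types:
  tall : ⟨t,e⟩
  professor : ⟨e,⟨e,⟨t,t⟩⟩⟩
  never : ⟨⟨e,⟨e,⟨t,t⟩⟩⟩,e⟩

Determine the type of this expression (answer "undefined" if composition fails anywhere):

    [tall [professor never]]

undefined

[professor never]: functor never : ⟨⟨e,⟨e,⟨t,t⟩⟩⟩,e⟩, argument professor : ⟨e,⟨e,⟨t,t⟩⟩⟩; result e.
[tall [professor never]]: ⟨t,e⟩ with e — neither is a function whose domain matches the other; composition fails here.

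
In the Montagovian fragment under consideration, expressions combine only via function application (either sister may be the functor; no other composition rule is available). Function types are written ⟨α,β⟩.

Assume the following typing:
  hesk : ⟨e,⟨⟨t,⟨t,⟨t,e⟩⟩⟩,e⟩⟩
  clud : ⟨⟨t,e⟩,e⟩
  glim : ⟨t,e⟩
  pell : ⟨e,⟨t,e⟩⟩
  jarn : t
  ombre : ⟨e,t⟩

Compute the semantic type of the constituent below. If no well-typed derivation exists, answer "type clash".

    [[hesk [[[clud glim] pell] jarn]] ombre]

[clud glim]: clud is ⟨⟨t,e⟩,e⟩, glim is ⟨t,e⟩; result e.
[[clud glim] pell]: pell is ⟨e,⟨t,e⟩⟩, [clud glim] is e; result ⟨t,e⟩.
[[[clud glim] pell] jarn]: [[clud glim] pell] is ⟨t,e⟩, jarn is t; result e.
[hesk [[[clud glim] pell] jarn]]: hesk is ⟨e,⟨⟨t,⟨t,⟨t,e⟩⟩⟩,e⟩⟩, [[[clud glim] pell] jarn] is e; result ⟨⟨t,⟨t,⟨t,e⟩⟩⟩,e⟩.
[[hesk [[[clud glim] pell] jarn]] ombre]: ⟨⟨t,⟨t,⟨t,e⟩⟩⟩,e⟩ with ⟨e,t⟩ — neither is a function whose domain matches the other; composition fails here.

type clash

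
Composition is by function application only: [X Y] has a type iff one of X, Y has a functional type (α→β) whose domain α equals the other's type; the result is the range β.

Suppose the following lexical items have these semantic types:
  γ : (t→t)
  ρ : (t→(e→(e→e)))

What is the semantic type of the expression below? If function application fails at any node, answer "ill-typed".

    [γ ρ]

ill-typed

[γ ρ]: (t→t) and (t→(e→(e→e))) cannot combine by function application — type clash.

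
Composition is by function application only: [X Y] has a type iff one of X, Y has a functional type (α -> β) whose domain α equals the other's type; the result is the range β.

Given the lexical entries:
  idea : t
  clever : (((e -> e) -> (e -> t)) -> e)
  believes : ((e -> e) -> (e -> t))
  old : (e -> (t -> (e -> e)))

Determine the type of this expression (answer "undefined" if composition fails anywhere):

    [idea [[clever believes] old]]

[clever believes]: functor clever : (((e -> e) -> (e -> t)) -> e), argument believes : ((e -> e) -> (e -> t)); result e.
[[clever believes] old]: functor old : (e -> (t -> (e -> e))), argument [clever believes] : e; result (t -> (e -> e)).
[idea [[clever believes] old]]: functor [[clever believes] old] : (t -> (e -> e)), argument idea : t; result (e -> e).

(e -> e)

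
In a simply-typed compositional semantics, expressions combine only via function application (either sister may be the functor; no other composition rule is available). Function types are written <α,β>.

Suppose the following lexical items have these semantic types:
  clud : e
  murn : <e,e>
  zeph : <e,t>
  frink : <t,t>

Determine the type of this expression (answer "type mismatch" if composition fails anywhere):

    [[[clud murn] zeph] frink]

t

[clud murn]: functor murn : <e,e>, argument clud : e; result e.
[[clud murn] zeph]: functor zeph : <e,t>, argument [clud murn] : e; result t.
[[[clud murn] zeph] frink]: functor frink : <t,t>, argument [[clud murn] zeph] : t; result t.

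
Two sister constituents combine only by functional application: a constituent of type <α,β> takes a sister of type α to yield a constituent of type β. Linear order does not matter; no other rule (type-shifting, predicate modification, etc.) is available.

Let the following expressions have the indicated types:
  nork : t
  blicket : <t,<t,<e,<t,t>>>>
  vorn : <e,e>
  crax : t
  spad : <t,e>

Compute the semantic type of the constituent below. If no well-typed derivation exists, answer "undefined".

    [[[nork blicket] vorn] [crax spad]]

At [nork blicket], blicket : <t,<t,<e,<t,t>>>> takes nork : t, giving <t,<e,<t,t>>>.
[[nork blicket] vorn]: <t,<e,<t,t>>> and <e,e> cannot combine by function application — type clash.

undefined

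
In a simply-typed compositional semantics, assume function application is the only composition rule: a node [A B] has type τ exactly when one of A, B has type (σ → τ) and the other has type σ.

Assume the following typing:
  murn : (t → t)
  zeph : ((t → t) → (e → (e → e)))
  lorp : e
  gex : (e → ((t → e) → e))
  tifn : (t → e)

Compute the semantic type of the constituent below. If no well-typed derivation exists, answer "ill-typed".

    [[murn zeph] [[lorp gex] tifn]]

(e → e)

[murn zeph]: zeph is ((t → t) → (e → (e → e))), murn is (t → t); result (e → (e → e)).
[lorp gex]: gex is (e → ((t → e) → e)), lorp is e; result ((t → e) → e).
[[lorp gex] tifn]: [lorp gex] is ((t → e) → e), tifn is (t → e); result e.
[[murn zeph] [[lorp gex] tifn]]: [murn zeph] is (e → (e → e)), [[lorp gex] tifn] is e; result (e → e).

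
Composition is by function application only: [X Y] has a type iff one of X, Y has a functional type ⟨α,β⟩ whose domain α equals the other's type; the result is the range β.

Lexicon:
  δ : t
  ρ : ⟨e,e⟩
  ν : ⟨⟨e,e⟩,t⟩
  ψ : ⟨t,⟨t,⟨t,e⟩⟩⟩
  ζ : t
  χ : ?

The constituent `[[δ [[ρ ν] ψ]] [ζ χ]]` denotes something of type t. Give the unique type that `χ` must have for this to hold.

For [[δ [[ρ ν] ψ]] [ζ χ]] to have type t with [δ [[ρ ν] ψ]] of type ⟨t,e⟩, [ζ χ] must be the function: [ζ χ] : ⟨⟨t,e⟩,t⟩.
For [ζ χ] to have type ⟨⟨t,e⟩,t⟩ with ζ of type t, χ must be the function: χ : ⟨t,⟨⟨t,e⟩,t⟩⟩.

⟨t,⟨⟨t,e⟩,t⟩⟩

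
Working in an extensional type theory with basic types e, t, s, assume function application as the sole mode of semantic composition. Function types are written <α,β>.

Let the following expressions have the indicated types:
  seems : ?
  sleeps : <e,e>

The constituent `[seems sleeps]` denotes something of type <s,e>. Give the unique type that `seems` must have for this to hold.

<<e,e>,<s,e>>

[seems sleeps] is required to be <s,e>. sleeps : <e,e> cannot yield <s,e> as functor, so seems : <<e,e>,<s,e>>.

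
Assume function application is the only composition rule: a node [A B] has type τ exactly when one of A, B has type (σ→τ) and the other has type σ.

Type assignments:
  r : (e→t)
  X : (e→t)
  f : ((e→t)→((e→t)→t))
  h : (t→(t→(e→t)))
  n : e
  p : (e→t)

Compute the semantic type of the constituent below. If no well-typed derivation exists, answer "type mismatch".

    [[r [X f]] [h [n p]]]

(e→t)

[X f] — f of type ((e→t)→((e→t)→t)) combines with X of type (e→t): type ((e→t)→t).
[r [X f]] — [X f] of type ((e→t)→t) combines with r of type (e→t): type t.
[n p] — p of type (e→t) combines with n of type e: type t.
[h [n p]] — h of type (t→(t→(e→t))) combines with [n p] of type t: type (t→(e→t)).
[[r [X f]] [h [n p]]] — [h [n p]] of type (t→(e→t)) combines with [r [X f]] of type t: type (e→t).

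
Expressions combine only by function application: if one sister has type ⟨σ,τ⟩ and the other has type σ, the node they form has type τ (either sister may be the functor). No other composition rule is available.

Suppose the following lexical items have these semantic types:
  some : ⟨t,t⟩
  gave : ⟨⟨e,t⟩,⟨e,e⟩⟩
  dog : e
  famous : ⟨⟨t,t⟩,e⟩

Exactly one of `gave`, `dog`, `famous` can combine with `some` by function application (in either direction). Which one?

famous

gave : ⟨⟨e,t⟩,⟨e,e⟩⟩ — some needs t; gave needs ⟨e,t⟩; neither fits.
dog : e — some needs t; dog needs nothing (atomic); neither fits.
famous — combines: famous : ⟨⟨t,t⟩,e⟩ takes some : ⟨t,t⟩ as argument, giving e.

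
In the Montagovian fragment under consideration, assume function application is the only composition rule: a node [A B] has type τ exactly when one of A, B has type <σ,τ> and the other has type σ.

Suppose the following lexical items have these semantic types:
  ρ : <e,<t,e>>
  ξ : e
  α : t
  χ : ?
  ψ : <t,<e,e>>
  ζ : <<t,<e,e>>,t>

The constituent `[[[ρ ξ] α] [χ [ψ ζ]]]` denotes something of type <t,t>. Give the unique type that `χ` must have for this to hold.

For [[[ρ ξ] α] [χ [ψ ζ]]] to have type <t,t> with [[ρ ξ] α] of type e, [χ [ψ ζ]] must be the function: [χ [ψ ζ]] : <e,<t,t>>.
For [χ [ψ ζ]] to have type <e,<t,t>> with [ψ ζ] of type t, χ must be the function: χ : <t,<e,<t,t>>>.

<t,<e,<t,t>>>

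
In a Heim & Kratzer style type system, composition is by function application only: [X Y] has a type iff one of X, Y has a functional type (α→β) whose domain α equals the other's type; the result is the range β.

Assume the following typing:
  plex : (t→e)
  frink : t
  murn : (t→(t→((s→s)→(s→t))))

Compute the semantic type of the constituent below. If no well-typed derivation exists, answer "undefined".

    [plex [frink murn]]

[frink murn]: functor murn : (t→(t→((s→s)→(s→t)))), argument frink : t; result (t→((s→s)→(s→t))).
[plex [frink murn]]: (t→e) and (t→((s→s)→(s→t))) cannot combine by function application — type clash.

undefined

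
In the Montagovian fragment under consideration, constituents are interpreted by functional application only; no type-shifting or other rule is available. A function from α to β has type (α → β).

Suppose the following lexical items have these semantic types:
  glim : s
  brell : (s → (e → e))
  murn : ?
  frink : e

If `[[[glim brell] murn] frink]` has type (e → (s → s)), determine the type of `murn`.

((e → e) → (e → (e → (s → s))))

[[[glim brell] murn] frink] must have type (e → (s → s)). The sister frink has type e; that is not a function onto (e → (s → s)), so [[glim brell] murn] must be the functor, of type (e → (e → (s → s))).
[[glim brell] murn] must have type (e → (e → (s → s))). The sister [glim brell] has type (e → e); that is not a function onto (e → (e → (s → s))), so murn must be the functor, of type ((e → e) → (e → (e → (s → s)))).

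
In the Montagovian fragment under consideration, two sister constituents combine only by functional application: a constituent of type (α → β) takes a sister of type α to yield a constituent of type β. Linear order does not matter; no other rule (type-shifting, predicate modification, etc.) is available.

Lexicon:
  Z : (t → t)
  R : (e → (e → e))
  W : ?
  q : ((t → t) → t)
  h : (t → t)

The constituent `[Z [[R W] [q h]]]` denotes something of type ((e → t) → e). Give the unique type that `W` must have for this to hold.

((e → (e → e)) → (t → ((t → t) → ((e → t) → e))))

[Z [[R W] [q h]]] must have type ((e → t) → e). The sister Z has type (t → t); that is not a function onto ((e → t) → e), so [[R W] [q h]] must be the functor, of type ((t → t) → ((e → t) → e)).
[[R W] [q h]] must have type ((t → t) → ((e → t) → e)). The sister [q h] has type t; that is not a function onto ((t → t) → ((e → t) → e)), so [R W] must be the functor, of type (t → ((t → t) → ((e → t) → e))).
[R W] must have type (t → ((t → t) → ((e → t) → e))). The sister R has type (e → (e → e)); that is not a function onto (t → ((t → t) → ((e → t) → e))), so W must be the functor, of type ((e → (e → e)) → (t → ((t → t) → ((e → t) → e)))).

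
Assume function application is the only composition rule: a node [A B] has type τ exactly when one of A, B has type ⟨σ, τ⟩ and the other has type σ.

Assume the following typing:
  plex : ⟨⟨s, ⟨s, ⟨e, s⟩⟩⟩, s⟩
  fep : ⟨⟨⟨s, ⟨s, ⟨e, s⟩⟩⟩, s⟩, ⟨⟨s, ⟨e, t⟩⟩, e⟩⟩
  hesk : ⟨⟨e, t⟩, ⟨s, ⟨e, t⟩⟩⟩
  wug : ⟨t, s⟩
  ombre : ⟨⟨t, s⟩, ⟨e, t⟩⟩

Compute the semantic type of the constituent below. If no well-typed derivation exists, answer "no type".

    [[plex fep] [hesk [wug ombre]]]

[plex fep]: ⟨⟨⟨s, ⟨s, ⟨e, s⟩⟩⟩, s⟩, ⟨⟨s, ⟨e, t⟩⟩, e⟩⟩ applied to ⟨⟨s, ⟨s, ⟨e, s⟩⟩⟩, s⟩ yields ⟨⟨s, ⟨e, t⟩⟩, e⟩.
[wug ombre]: ⟨⟨t, s⟩, ⟨e, t⟩⟩ applied to ⟨t, s⟩ yields ⟨e, t⟩.
[hesk [wug ombre]]: ⟨⟨e, t⟩, ⟨s, ⟨e, t⟩⟩⟩ applied to ⟨e, t⟩ yields ⟨s, ⟨e, t⟩⟩.
[[plex fep] [hesk [wug ombre]]]: ⟨⟨s, ⟨e, t⟩⟩, e⟩ applied to ⟨s, ⟨e, t⟩⟩ yields e.

e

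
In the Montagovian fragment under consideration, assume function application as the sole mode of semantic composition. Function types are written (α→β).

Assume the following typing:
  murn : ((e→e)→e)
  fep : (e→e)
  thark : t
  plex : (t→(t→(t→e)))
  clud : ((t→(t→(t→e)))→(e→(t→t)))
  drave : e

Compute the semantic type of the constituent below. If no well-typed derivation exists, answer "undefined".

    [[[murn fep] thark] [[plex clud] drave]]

[murn fep] — murn of type ((e→e)→e) combines with fep of type (e→e): type e.
[[murn fep] thark]: e with t — neither is a function whose domain matches the other; composition fails here.

undefined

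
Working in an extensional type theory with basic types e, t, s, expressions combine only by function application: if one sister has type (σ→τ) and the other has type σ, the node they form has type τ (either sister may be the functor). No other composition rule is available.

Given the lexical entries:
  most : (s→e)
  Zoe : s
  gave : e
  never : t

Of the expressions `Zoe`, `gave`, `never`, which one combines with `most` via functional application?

Zoe — combines: most : (s→e) takes Zoe : s as argument, giving e.
gave : e — no; most wants s, and gave wants nothing (atomic).
never : t — no; most wants s, and never wants nothing (atomic).

Zoe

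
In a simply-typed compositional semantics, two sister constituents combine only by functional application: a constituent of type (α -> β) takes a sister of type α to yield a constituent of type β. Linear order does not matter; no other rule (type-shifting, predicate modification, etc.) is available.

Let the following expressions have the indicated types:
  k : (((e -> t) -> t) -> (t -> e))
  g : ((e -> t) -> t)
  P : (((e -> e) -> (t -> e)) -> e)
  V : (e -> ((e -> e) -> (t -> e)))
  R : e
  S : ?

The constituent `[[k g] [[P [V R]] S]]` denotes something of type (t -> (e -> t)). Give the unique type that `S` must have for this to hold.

(e -> ((t -> e) -> (t -> (e -> t))))

[[k g] [[P [V R]] S]] is required to be (t -> (e -> t)). [k g] : (t -> e) cannot yield (t -> (e -> t)) as functor, so [[P [V R]] S] : ((t -> e) -> (t -> (e -> t))).
[[P [V R]] S] is required to be ((t -> e) -> (t -> (e -> t))). [P [V R]] : e cannot yield ((t -> e) -> (t -> (e -> t))) as functor, so S : (e -> ((t -> e) -> (t -> (e -> t)))).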